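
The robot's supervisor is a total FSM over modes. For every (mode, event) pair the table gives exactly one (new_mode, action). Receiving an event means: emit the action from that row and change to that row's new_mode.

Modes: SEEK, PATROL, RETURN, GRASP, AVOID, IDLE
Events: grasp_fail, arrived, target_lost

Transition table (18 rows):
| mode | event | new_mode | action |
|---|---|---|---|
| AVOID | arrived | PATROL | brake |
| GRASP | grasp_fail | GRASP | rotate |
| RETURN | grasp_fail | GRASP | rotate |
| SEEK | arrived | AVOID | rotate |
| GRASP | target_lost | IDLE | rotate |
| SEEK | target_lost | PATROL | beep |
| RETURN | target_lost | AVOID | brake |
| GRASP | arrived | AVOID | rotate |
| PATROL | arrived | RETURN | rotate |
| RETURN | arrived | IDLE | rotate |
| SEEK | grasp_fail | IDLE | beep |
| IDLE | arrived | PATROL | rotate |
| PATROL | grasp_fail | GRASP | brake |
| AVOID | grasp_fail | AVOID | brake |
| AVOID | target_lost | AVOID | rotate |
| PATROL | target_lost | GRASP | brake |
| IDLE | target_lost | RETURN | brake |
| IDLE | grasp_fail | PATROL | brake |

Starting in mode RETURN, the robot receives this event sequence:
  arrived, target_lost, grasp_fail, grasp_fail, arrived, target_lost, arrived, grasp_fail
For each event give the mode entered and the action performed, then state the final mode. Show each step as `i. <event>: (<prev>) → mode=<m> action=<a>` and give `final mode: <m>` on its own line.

final mode: GRASP

1. arrived: (RETURN) → mode=IDLE action=rotate
2. target_lost: (IDLE) → mode=RETURN action=brake
3. grasp_fail: (RETURN) → mode=GRASP action=rotate
4. grasp_fail: (GRASP) → mode=GRASP action=rotate
5. arrived: (GRASP) → mode=AVOID action=rotate
6. target_lost: (AVOID) → mode=AVOID action=rotate
7. arrived: (AVOID) → mode=PATROL action=brake
8. grasp_fail: (PATROL) → mode=GRASP action=brake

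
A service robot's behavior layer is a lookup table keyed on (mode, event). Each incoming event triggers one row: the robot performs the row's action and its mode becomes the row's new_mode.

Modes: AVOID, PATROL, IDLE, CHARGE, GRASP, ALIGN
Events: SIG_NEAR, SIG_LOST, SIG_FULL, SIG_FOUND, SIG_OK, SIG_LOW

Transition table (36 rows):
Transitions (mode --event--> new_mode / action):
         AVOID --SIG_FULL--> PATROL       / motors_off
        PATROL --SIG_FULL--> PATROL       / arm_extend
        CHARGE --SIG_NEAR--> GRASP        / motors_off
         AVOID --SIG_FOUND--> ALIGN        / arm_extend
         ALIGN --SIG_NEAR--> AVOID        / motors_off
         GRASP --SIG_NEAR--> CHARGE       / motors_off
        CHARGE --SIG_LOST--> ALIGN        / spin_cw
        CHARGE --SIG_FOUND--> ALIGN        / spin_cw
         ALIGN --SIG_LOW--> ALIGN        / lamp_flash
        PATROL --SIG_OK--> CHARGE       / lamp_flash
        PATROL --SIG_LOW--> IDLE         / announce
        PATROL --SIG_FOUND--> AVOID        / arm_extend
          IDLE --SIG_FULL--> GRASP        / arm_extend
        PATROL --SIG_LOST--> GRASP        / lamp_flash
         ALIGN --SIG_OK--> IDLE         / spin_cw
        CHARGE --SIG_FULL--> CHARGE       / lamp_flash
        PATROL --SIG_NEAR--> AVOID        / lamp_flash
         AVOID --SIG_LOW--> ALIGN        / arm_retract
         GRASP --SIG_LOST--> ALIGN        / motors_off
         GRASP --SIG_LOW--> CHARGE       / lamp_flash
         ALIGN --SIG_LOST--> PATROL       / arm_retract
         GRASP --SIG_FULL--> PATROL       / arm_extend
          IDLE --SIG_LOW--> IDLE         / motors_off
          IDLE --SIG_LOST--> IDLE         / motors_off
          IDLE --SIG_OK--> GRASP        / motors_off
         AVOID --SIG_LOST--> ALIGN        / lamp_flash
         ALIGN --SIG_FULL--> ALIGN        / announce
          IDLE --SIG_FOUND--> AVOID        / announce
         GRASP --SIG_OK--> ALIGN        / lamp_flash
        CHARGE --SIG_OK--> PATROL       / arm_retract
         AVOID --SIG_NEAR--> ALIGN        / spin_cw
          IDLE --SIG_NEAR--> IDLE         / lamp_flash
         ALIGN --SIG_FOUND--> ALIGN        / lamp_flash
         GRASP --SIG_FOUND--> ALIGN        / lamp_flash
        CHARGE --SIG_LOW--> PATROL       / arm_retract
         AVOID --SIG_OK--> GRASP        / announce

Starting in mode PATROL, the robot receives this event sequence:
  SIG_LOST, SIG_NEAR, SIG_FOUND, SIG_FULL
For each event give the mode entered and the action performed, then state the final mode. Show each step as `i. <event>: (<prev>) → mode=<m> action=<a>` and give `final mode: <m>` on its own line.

1. SIG_LOST: (PATROL) → mode=GRASP action=lamp_flash
2. SIG_NEAR: (GRASP) → mode=CHARGE action=motors_off
3. SIG_FOUND: (CHARGE) → mode=ALIGN action=spin_cw
4. SIG_FULL: (ALIGN) → mode=ALIGN action=announce

final mode: ALIGN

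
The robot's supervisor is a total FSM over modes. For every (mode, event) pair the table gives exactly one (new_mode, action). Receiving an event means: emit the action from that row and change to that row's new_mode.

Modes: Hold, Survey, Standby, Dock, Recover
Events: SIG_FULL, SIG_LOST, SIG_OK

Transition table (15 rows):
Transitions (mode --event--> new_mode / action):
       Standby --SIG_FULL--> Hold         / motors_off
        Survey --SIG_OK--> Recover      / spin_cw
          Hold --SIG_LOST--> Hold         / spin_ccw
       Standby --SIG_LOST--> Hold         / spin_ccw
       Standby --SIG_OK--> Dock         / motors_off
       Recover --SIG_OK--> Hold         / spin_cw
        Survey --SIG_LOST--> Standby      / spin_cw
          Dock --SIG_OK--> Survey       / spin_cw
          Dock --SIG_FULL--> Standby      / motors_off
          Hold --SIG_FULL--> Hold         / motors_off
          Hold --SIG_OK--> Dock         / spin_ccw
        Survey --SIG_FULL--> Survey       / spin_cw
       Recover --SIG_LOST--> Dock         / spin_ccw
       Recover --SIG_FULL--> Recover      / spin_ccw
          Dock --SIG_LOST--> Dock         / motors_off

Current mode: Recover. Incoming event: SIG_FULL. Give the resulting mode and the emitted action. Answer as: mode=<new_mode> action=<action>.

mode=Recover action=spin_ccw

current mode = Recover; filter table to that mode:
  (Recover, SIG_OK) → (Hold, spin_cw)
  (Recover, SIG_LOST) → (Dock, spin_ccw)
  (Recover, SIG_FULL) → (Recover, spin_ccw)  ← event matches
event = SIG_FULL selects (Recover, spin_ccw)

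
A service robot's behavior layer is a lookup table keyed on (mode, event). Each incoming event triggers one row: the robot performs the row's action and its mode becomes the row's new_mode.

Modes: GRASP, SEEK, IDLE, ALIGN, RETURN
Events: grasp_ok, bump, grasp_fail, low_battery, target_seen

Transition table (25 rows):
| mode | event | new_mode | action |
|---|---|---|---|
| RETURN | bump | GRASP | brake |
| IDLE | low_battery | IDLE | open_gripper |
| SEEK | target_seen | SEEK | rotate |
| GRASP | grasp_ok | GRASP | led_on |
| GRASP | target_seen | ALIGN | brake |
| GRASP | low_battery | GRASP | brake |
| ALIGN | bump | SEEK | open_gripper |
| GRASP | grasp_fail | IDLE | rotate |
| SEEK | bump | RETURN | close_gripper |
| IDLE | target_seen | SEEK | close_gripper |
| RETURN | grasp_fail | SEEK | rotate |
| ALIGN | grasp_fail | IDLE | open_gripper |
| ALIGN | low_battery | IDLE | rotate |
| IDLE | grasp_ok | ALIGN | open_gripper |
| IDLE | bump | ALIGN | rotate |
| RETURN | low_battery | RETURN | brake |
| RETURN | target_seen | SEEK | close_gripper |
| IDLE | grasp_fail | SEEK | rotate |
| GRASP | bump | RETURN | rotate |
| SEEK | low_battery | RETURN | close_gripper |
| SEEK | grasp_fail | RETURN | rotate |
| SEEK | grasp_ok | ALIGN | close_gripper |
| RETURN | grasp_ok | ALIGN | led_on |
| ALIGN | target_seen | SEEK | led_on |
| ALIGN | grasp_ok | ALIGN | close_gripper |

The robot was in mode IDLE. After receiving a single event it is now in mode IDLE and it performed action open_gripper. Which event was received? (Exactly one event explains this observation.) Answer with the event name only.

low_battery

try grasp_ok: (IDLE, grasp_ok) → (ALIGN, open_gripper)
try bump: (IDLE, bump) → (ALIGN, rotate)
try grasp_fail: (IDLE, grasp_fail) → (SEEK, rotate)
try low_battery: (IDLE, low_battery) → (IDLE, open_gripper)  ← matches
try target_seen: (IDLE, target_seen) → (SEEK, close_gripper)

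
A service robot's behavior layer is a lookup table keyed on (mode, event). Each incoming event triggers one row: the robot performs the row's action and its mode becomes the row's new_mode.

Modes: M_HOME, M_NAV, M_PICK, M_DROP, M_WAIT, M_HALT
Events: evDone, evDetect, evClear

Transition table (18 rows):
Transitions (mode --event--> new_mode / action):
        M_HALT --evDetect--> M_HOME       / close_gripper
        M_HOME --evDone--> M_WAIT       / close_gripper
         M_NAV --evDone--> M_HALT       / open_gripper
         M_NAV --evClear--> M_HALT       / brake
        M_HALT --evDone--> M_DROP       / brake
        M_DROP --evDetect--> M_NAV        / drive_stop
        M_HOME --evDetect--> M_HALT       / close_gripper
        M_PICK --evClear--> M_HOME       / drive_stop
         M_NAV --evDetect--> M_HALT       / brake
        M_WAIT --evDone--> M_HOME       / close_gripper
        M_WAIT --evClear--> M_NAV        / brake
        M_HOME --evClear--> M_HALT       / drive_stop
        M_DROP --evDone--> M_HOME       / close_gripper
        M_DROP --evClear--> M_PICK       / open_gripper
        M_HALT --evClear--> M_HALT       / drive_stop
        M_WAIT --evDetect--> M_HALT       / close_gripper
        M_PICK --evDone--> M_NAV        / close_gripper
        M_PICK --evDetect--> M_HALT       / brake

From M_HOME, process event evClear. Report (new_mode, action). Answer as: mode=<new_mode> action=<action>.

current mode = M_HOME; filter table to that mode:
  (M_HOME, evDone) → (M_WAIT, close_gripper)
  (M_HOME, evDetect) → (M_HALT, close_gripper)
  (M_HOME, evClear) → (M_HALT, drive_stop)  ← event matches
event = evClear selects (M_HALT, drive_stop)

mode=M_HALT action=drive_stop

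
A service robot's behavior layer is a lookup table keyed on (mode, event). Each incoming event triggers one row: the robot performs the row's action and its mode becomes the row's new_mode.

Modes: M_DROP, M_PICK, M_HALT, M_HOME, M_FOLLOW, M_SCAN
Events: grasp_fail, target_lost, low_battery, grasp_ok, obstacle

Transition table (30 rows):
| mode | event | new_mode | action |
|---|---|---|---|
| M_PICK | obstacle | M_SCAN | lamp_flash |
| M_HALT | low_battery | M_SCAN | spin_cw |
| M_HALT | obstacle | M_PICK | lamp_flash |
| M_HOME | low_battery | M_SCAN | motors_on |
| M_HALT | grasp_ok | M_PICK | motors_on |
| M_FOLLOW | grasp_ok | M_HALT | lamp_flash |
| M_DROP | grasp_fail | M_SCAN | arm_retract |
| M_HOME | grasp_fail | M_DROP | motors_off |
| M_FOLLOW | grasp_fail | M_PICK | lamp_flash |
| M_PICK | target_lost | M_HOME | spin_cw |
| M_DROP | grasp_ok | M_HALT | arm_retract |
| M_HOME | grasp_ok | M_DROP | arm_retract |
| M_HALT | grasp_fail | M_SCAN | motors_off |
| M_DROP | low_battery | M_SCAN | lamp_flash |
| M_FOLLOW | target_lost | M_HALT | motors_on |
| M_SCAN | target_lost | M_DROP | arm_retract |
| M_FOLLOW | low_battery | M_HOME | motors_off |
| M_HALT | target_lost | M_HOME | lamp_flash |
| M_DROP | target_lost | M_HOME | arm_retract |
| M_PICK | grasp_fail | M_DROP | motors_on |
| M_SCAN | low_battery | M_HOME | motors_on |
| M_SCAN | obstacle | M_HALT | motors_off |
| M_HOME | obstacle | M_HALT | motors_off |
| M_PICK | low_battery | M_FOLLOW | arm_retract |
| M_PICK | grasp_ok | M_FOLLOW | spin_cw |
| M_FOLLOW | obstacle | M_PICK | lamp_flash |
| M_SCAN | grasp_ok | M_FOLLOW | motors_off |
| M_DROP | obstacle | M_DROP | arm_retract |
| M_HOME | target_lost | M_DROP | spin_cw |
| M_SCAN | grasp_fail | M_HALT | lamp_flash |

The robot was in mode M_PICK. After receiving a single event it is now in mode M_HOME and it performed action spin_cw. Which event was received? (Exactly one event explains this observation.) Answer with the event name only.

try grasp_fail: (M_PICK, grasp_fail) → (M_DROP, motors_on)
try target_lost: (M_PICK, target_lost) → (M_HOME, spin_cw)  ← matches
try low_battery: (M_PICK, low_battery) → (M_FOLLOW, arm_retract)
try grasp_ok: (M_PICK, grasp_ok) → (M_FOLLOW, spin_cw)
try obstacle: (M_PICK, obstacle) → (M_SCAN, lamp_flash)

target_lost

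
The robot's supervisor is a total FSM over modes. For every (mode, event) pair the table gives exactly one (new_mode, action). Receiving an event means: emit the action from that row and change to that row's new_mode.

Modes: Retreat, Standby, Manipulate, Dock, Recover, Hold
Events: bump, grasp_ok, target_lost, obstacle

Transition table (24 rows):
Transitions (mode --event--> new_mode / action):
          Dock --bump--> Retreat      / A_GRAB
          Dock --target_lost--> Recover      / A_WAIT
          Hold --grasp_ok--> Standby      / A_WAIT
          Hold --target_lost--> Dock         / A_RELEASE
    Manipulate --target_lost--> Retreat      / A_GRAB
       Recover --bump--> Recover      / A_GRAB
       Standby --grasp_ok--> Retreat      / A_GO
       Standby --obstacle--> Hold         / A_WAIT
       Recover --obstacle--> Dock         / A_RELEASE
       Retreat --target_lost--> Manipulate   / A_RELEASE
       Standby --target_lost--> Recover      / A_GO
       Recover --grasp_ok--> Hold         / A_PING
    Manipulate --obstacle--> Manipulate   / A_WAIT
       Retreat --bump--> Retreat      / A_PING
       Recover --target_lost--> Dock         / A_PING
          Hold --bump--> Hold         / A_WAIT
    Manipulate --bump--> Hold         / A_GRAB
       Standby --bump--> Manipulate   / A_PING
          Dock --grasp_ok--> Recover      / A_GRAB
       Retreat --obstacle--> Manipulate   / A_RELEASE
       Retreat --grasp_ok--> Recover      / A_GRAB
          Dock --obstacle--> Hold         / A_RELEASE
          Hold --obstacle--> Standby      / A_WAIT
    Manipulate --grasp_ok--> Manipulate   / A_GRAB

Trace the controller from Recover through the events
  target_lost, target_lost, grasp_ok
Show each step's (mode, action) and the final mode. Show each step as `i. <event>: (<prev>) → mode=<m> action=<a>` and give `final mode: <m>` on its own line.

final mode: Hold

1. target_lost: (Recover) → mode=Dock action=A_PING
2. target_lost: (Dock) → mode=Recover action=A_WAIT
3. grasp_ok: (Recover) → mode=Hold action=A_PING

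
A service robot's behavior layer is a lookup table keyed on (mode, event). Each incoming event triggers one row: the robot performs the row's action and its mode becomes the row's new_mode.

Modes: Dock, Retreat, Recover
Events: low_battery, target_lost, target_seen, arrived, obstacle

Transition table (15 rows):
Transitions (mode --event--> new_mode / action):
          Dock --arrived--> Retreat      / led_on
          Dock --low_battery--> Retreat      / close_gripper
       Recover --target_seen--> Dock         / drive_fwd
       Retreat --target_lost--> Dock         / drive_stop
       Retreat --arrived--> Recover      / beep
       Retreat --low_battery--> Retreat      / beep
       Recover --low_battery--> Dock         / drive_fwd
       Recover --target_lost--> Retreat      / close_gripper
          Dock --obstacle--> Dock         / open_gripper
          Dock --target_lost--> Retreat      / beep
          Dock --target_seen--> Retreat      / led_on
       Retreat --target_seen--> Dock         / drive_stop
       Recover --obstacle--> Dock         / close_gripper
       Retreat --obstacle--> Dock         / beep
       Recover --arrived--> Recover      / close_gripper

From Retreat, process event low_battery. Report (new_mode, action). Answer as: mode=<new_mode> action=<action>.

current mode = Retreat; filter table to that mode:
  (Retreat, target_lost) → (Dock, drive_stop)
  (Retreat, arrived) → (Recover, beep)
  (Retreat, low_battery) → (Retreat, beep)  ← event matches
  (Retreat, target_seen) → (Dock, drive_stop)
  (Retreat, obstacle) → (Dock, beep)
event = low_battery selects (Retreat, beep)

mode=Retreat action=beep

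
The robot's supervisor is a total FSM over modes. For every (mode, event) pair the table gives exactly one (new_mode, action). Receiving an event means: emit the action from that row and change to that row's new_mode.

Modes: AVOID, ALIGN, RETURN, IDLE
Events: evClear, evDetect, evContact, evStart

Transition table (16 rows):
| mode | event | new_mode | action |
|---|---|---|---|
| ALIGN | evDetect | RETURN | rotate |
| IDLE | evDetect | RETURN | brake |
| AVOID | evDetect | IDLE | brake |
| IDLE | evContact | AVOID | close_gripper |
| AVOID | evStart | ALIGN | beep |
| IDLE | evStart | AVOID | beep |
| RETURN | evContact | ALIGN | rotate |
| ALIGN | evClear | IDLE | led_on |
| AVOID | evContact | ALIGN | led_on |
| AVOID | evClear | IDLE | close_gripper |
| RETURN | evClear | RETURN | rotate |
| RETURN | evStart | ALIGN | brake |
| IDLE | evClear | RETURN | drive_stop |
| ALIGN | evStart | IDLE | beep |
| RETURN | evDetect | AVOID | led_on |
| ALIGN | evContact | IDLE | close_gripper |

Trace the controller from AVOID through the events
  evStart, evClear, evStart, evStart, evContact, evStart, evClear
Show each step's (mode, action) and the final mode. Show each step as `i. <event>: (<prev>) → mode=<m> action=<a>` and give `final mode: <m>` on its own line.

final mode: IDLE

1. evStart: (AVOID) → mode=ALIGN action=beep
2. evClear: (ALIGN) → mode=IDLE action=led_on
3. evStart: (IDLE) → mode=AVOID action=beep
4. evStart: (AVOID) → mode=ALIGN action=beep
5. evContact: (ALIGN) → mode=IDLE action=close_gripper
6. evStart: (IDLE) → mode=AVOID action=beep
7. evClear: (AVOID) → mode=IDLE action=close_gripper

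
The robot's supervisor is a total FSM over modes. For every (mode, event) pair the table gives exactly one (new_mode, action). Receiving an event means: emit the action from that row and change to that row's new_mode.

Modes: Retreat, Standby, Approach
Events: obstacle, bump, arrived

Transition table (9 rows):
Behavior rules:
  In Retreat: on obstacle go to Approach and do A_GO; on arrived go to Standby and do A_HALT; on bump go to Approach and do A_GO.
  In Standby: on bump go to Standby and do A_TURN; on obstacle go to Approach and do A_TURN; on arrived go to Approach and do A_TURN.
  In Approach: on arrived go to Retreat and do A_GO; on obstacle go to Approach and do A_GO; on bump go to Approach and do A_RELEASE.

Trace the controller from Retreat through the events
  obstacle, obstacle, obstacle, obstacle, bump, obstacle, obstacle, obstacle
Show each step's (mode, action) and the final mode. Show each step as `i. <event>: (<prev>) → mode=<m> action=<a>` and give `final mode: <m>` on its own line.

1. obstacle: (Retreat) → mode=Approach action=A_GO
2. obstacle: (Approach) → mode=Approach action=A_GO
3. obstacle: (Approach) → mode=Approach action=A_GO
4. obstacle: (Approach) → mode=Approach action=A_GO
5. bump: (Approach) → mode=Approach action=A_RELEASE
6. obstacle: (Approach) → mode=Approach action=A_GO
7. obstacle: (Approach) → mode=Approach action=A_GO
8. obstacle: (Approach) → mode=Approach action=A_GO

final mode: Approach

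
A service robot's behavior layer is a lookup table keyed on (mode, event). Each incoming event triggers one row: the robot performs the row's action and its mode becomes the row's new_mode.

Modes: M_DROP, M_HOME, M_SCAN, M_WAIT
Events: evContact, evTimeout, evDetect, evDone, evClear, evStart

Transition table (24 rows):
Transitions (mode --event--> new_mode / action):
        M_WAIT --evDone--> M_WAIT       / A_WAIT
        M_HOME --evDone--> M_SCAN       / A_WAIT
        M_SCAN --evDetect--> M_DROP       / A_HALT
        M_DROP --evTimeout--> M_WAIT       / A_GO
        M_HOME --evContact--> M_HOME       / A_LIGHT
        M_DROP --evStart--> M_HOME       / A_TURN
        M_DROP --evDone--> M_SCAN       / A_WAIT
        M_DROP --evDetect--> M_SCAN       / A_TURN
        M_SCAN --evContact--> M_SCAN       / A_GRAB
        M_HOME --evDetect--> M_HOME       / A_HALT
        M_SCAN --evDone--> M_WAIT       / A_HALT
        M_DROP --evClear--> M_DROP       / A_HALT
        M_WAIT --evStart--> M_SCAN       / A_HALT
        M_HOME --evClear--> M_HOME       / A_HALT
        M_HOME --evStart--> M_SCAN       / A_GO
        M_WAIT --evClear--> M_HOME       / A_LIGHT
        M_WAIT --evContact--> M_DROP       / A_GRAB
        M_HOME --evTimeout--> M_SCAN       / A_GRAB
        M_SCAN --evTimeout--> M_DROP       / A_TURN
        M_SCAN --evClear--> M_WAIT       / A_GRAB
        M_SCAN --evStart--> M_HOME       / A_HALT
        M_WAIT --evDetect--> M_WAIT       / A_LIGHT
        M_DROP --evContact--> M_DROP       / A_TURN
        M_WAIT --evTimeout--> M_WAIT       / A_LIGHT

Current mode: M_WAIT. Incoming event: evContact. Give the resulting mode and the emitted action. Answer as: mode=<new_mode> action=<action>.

current mode = M_WAIT; filter table to that mode:
  (M_WAIT, evDone) → (M_WAIT, A_WAIT)
  (M_WAIT, evStart) → (M_SCAN, A_HALT)
  (M_WAIT, evClear) → (M_HOME, A_LIGHT)
  (M_WAIT, evContact) → (M_DROP, A_GRAB)  ← event matches
  (M_WAIT, evDetect) → (M_WAIT, A_LIGHT)
  (M_WAIT, evTimeout) → (M_WAIT, A_LIGHT)
event = evContact selects (M_DROP, A_GRAB)

mode=M_DROP action=A_GRAB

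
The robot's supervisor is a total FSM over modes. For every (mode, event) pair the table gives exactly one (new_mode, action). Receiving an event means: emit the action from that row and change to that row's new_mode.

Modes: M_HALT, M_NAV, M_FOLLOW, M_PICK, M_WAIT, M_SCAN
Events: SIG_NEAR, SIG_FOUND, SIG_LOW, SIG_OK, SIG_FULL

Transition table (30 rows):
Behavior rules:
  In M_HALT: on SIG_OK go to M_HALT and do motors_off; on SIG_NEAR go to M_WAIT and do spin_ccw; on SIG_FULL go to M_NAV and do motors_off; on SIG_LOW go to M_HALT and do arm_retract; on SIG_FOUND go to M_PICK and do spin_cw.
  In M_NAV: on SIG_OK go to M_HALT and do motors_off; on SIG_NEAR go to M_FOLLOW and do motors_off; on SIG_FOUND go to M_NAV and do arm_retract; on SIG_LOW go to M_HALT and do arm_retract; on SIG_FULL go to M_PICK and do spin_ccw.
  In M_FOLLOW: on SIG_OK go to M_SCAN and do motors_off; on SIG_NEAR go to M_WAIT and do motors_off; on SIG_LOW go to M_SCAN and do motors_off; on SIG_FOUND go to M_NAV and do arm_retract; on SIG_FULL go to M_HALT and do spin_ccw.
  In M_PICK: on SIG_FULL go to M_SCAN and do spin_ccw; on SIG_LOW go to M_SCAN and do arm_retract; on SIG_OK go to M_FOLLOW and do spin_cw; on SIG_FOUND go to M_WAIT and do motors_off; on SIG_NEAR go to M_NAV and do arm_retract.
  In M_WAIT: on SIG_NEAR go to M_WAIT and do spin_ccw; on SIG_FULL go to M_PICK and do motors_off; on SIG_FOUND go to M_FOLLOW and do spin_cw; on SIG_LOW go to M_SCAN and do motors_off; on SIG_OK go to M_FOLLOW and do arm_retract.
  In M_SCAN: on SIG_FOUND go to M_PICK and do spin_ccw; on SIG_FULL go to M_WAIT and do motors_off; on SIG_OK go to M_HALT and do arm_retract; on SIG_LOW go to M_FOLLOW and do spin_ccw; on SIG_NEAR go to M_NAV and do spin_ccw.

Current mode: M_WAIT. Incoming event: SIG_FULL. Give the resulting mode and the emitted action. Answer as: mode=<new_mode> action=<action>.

current mode = M_WAIT; filter table to that mode:
  (M_WAIT, SIG_NEAR) → (M_WAIT, spin_ccw)
  (M_WAIT, SIG_FULL) → (M_PICK, motors_off)  ← event matches
  (M_WAIT, SIG_FOUND) → (M_FOLLOW, spin_cw)
  (M_WAIT, SIG_LOW) → (M_SCAN, motors_off)
  (M_WAIT, SIG_OK) → (M_FOLLOW, arm_retract)
event = SIG_FULL selects (M_PICK, motors_off)

mode=M_PICK action=motors_off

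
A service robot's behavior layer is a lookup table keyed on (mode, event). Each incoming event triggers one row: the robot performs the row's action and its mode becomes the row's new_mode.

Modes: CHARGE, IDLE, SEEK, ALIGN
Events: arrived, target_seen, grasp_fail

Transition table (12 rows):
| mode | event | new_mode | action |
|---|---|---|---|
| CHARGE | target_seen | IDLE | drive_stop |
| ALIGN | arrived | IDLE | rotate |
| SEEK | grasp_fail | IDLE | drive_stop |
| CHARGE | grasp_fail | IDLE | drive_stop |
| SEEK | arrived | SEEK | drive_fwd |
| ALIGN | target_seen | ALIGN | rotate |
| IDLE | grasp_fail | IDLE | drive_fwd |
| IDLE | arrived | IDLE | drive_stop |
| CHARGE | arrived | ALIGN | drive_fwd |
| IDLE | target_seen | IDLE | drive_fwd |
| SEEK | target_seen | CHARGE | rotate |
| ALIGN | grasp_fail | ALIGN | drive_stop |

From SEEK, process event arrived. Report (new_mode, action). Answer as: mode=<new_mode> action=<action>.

current mode = SEEK; filter table to that mode:
  (SEEK, grasp_fail) → (IDLE, drive_stop)
  (SEEK, arrived) → (SEEK, drive_fwd)  ← event matches
  (SEEK, target_seen) → (CHARGE, rotate)
event = arrived selects (SEEK, drive_fwd)

mode=SEEK action=drive_fwd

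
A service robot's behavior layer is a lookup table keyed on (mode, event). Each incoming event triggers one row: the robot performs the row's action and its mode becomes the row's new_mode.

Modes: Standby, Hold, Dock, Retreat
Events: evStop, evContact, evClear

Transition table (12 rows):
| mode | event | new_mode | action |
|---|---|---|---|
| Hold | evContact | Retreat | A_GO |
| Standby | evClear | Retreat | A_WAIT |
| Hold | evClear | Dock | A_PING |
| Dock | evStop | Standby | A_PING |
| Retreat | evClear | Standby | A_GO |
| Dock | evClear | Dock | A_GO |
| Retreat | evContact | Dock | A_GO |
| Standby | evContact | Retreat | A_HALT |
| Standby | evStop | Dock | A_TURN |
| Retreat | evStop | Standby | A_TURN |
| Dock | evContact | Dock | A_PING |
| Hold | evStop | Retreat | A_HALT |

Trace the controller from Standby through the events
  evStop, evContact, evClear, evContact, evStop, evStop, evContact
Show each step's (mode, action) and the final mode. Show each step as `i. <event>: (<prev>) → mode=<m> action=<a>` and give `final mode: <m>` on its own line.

1. evStop: (Standby) → mode=Dock action=A_TURN
2. evContact: (Dock) → mode=Dock action=A_PING
3. evClear: (Dock) → mode=Dock action=A_GO
4. evContact: (Dock) → mode=Dock action=A_PING
5. evStop: (Dock) → mode=Standby action=A_PING
6. evStop: (Standby) → mode=Dock action=A_TURN
7. evContact: (Dock) → mode=Dock action=A_PING

final mode: Dock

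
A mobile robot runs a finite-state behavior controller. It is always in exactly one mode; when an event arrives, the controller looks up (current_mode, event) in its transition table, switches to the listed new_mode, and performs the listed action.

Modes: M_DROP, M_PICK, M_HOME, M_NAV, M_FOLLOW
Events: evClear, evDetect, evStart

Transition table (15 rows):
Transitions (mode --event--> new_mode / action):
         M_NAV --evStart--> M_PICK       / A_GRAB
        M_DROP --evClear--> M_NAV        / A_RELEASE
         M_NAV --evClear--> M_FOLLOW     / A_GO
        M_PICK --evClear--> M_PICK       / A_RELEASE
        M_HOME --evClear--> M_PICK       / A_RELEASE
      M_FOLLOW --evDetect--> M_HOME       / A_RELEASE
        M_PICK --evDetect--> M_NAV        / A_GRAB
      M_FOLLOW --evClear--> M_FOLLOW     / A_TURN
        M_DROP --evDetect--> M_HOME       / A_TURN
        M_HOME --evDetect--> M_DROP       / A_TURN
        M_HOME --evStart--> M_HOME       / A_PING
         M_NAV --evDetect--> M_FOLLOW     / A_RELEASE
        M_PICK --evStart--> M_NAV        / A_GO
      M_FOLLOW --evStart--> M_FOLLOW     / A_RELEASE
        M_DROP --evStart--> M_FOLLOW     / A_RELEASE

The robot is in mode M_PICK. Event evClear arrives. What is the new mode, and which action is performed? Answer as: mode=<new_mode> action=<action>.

mode=M_PICK action=A_RELEASE

current mode = M_PICK; filter table to that mode:
  (M_PICK, evClear) → (M_PICK, A_RELEASE)  ← event matches
  (M_PICK, evDetect) → (M_NAV, A_GRAB)
  (M_PICK, evStart) → (M_NAV, A_GO)
event = evClear selects (M_PICK, A_RELEASE)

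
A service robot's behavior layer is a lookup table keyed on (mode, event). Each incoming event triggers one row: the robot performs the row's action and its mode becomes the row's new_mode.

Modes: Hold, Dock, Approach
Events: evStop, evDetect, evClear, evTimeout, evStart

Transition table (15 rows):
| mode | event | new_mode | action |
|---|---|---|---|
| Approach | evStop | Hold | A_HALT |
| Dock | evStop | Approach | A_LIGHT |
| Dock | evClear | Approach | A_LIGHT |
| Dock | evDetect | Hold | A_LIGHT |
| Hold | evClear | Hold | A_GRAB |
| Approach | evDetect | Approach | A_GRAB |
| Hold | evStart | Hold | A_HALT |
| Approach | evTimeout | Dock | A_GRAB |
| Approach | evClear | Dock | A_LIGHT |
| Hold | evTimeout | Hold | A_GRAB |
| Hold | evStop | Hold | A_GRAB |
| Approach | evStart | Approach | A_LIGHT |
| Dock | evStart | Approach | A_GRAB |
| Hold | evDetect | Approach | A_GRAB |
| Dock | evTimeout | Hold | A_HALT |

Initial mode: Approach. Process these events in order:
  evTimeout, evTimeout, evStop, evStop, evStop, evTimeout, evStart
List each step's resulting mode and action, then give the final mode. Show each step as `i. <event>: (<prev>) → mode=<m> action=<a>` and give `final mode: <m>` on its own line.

1. evTimeout: (Approach) → mode=Dock action=A_GRAB
2. evTimeout: (Dock) → mode=Hold action=A_HALT
3. evStop: (Hold) → mode=Hold action=A_GRAB
4. evStop: (Hold) → mode=Hold action=A_GRAB
5. evStop: (Hold) → mode=Hold action=A_GRAB
6. evTimeout: (Hold) → mode=Hold action=A_GRAB
7. evStart: (Hold) → mode=Hold action=A_HALT

final mode: Hold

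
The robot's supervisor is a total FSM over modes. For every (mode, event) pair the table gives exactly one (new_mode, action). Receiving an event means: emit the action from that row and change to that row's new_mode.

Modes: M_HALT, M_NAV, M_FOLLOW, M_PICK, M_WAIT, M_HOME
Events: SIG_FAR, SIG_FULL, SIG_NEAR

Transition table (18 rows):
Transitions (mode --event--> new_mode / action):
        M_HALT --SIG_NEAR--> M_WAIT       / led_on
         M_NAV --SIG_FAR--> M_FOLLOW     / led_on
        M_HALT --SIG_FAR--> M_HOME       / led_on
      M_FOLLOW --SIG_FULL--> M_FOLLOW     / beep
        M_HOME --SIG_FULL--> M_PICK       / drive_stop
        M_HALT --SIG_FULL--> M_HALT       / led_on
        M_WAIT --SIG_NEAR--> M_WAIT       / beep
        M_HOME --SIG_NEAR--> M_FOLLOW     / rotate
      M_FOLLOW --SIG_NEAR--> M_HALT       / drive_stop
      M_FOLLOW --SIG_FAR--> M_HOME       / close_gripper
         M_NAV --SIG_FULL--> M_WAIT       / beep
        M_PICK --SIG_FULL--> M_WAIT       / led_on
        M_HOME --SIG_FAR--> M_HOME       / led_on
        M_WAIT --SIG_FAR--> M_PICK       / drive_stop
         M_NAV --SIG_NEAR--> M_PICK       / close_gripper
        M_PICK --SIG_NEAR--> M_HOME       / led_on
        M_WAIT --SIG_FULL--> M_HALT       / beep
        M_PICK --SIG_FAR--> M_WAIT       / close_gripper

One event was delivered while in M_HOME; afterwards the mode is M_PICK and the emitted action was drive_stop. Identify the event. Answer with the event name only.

SIG_FULL

try SIG_FAR: (M_HOME, SIG_FAR) → (M_HOME, led_on)
try SIG_FULL: (M_HOME, SIG_FULL) → (M_PICK, drive_stop)  ← matches
try SIG_NEAR: (M_HOME, SIG_NEAR) → (M_FOLLOW, rotate)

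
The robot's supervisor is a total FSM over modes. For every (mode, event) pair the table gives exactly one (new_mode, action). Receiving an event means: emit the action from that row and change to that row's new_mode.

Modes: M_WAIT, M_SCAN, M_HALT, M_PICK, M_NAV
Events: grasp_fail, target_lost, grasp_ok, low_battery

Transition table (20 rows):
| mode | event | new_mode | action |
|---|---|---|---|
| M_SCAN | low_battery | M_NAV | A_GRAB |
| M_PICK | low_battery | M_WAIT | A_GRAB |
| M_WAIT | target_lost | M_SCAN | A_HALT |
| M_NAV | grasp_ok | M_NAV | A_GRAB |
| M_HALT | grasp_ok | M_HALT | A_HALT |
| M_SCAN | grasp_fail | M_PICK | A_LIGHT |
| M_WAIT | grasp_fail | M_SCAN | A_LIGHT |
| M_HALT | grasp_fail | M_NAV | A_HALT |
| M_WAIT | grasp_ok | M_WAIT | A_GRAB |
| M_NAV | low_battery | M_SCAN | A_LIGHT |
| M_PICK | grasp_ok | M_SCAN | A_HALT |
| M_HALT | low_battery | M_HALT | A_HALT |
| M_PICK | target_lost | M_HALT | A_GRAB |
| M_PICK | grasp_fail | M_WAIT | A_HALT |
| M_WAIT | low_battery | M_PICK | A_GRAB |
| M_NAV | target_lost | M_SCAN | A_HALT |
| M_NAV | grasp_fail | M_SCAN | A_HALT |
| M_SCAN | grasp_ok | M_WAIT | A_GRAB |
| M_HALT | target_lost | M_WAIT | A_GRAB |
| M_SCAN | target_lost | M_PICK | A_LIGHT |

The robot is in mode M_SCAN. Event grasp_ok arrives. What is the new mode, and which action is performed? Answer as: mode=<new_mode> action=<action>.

current mode = M_SCAN; filter table to that mode:
  (M_SCAN, low_battery) → (M_NAV, A_GRAB)
  (M_SCAN, grasp_fail) → (M_PICK, A_LIGHT)
  (M_SCAN, grasp_ok) → (M_WAIT, A_GRAB)  ← event matches
  (M_SCAN, target_lost) → (M_PICK, A_LIGHT)
event = grasp_ok selects (M_WAIT, A_GRAB)

mode=M_WAIT action=A_GRAB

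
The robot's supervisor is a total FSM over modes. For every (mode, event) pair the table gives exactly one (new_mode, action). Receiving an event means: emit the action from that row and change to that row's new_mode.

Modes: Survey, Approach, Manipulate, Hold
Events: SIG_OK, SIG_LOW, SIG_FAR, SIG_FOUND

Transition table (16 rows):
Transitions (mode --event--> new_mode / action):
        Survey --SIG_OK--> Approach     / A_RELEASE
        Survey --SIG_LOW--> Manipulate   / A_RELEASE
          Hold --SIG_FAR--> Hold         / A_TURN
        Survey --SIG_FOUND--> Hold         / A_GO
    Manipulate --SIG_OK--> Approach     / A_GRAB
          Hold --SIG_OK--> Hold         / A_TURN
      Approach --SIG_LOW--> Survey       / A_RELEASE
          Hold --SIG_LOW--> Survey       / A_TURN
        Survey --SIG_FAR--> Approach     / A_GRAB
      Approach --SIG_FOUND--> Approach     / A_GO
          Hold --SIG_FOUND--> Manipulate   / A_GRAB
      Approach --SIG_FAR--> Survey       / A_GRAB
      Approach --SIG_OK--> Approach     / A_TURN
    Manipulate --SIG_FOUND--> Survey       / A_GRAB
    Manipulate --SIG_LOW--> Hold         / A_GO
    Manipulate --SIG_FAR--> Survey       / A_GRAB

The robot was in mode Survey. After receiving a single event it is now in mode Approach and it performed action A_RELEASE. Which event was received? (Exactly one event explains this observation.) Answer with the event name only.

SIG_OK

try SIG_OK: (Survey, SIG_OK) → (Approach, A_RELEASE)  ← matches
try SIG_LOW: (Survey, SIG_LOW) → (Manipulate, A_RELEASE)
try SIG_FAR: (Survey, SIG_FAR) → (Approach, A_GRAB)
try SIG_FOUND: (Survey, SIG_FOUND) → (Hold, A_GO)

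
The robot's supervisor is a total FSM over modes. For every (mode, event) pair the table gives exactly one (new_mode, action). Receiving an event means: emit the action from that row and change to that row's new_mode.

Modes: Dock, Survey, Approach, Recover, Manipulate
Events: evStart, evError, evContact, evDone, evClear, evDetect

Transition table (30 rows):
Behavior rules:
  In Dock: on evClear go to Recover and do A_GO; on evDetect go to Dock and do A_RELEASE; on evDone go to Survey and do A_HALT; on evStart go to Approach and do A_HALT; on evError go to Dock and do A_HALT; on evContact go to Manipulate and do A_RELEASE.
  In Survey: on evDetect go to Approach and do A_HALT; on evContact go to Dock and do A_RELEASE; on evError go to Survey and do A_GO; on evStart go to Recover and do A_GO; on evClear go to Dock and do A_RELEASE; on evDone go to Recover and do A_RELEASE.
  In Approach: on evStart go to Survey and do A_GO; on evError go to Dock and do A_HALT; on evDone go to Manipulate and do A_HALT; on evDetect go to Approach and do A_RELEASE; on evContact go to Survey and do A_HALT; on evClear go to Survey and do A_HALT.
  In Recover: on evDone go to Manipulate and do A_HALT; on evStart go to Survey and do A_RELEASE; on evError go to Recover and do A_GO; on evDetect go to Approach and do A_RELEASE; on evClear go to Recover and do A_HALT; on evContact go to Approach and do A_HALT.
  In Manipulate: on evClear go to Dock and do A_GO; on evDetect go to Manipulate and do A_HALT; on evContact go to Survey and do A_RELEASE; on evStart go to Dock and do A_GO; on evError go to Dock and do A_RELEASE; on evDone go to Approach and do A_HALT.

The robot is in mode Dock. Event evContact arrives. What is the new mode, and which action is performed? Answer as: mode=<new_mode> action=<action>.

mode=Manipulate action=A_RELEASE

current mode = Dock; filter table to that mode:
  (Dock, evClear) → (Recover, A_GO)
  (Dock, evDetect) → (Dock, A_RELEASE)
  (Dock, evDone) → (Survey, A_HALT)
  (Dock, evStart) → (Approach, A_HALT)
  (Dock, evError) → (Dock, A_HALT)
  (Dock, evContact) → (Manipulate, A_RELEASE)  ← event matches
event = evContact selects (Manipulate, A_RELEASE)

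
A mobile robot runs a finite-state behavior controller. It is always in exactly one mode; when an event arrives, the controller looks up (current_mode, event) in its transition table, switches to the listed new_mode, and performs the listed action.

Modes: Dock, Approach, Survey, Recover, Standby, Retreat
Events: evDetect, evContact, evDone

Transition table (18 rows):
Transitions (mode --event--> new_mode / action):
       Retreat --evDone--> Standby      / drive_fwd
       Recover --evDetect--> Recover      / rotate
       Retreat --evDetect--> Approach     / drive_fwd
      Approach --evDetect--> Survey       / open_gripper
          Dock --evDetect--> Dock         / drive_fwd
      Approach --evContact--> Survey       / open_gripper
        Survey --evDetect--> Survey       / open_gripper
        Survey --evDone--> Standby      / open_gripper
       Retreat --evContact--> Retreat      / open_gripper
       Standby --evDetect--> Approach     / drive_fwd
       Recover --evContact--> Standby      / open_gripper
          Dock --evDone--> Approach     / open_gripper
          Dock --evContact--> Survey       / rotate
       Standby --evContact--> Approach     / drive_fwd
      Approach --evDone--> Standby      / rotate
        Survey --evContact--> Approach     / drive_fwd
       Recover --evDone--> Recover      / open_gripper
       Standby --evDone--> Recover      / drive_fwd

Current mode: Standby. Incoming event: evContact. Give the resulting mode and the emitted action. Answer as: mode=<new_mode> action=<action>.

mode=Approach action=drive_fwd

current mode = Standby; filter table to that mode:
  (Standby, evDetect) → (Approach, drive_fwd)
  (Standby, evContact) → (Approach, drive_fwd)  ← event matches
  (Standby, evDone) → (Recover, drive_fwd)
event = evContact selects (Approach, drive_fwd)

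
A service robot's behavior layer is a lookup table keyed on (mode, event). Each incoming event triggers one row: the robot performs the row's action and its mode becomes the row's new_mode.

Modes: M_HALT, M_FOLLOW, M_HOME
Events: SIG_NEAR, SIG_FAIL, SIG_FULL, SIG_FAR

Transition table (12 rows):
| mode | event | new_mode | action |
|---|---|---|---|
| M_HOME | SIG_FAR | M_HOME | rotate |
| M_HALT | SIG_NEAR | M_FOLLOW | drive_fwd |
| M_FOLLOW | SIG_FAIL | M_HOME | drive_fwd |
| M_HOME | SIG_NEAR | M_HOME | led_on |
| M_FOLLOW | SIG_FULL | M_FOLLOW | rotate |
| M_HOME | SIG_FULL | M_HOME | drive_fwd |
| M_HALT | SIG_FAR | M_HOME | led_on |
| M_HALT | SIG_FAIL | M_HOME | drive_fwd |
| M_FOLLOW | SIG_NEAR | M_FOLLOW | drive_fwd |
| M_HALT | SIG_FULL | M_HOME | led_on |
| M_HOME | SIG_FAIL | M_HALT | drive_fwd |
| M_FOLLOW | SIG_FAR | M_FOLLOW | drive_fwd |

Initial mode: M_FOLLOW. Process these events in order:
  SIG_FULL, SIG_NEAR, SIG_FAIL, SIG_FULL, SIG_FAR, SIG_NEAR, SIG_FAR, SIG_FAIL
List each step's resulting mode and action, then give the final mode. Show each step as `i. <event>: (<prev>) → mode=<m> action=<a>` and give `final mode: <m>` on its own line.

1. SIG_FULL: (M_FOLLOW) → mode=M_FOLLOW action=rotate
2. SIG_NEAR: (M_FOLLOW) → mode=M_FOLLOW action=drive_fwd
3. SIG_FAIL: (M_FOLLOW) → mode=M_HOME action=drive_fwd
4. SIG_FULL: (M_HOME) → mode=M_HOME action=drive_fwd
5. SIG_FAR: (M_HOME) → mode=M_HOME action=rotate
6. SIG_NEAR: (M_HOME) → mode=M_HOME action=led_on
7. SIG_FAR: (M_HOME) → mode=M_HOME action=rotate
8. SIG_FAIL: (M_HOME) → mode=M_HALT action=drive_fwd

final mode: M_HALT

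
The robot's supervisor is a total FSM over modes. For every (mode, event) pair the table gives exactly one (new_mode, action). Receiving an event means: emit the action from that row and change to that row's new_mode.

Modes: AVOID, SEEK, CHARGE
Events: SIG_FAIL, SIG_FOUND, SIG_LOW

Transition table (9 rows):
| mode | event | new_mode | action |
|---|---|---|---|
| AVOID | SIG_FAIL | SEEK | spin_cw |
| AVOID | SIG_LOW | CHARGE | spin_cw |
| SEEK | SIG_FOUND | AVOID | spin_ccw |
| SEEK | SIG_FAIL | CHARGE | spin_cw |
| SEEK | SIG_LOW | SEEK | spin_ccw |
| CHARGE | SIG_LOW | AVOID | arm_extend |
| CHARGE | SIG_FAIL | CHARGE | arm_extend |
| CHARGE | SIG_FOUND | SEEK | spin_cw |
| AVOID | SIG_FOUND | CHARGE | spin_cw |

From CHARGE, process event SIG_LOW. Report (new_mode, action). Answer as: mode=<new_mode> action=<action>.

current mode = CHARGE; filter table to that mode:
  (CHARGE, SIG_LOW) → (AVOID, arm_extend)  ← event matches
  (CHARGE, SIG_FAIL) → (CHARGE, arm_extend)
  (CHARGE, SIG_FOUND) → (SEEK, spin_cw)
event = SIG_LOW selects (AVOID, arm_extend)

mode=AVOID action=arm_extend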